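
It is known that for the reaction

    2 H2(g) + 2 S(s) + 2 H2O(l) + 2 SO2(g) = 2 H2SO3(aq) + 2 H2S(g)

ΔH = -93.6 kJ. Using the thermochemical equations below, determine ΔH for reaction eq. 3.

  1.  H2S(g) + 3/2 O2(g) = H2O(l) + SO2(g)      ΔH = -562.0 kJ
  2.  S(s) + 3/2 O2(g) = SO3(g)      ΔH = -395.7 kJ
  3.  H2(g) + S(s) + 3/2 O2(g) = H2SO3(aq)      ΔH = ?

ΔH = -608.8 kJ

eq. 1 reversed and × 2: (-2)·(-562.0) = +1124.0 kJ
eq. 2: not needed.
eq. 3 × 2: contributes 2·x
-93.6 = (+1124.0) + 2·x
x = (-93.6 − (+1124.0)) / (2) = -608.8 kJ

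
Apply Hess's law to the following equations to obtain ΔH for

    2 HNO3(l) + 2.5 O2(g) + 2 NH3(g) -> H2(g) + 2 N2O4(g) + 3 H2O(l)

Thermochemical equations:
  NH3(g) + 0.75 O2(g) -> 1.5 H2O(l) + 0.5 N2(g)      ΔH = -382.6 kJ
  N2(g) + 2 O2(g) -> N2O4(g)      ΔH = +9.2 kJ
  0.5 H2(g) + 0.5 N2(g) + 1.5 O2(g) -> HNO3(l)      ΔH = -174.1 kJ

equation 1 × 2: (2)·(-382.6) = -765.2 kJ
equation 2 × 2: (2)·(+9.2) = +18.4 kJ
equation 3 reversed and × 2: (-2)·(-174.1) = +348.2 kJ
ΔH = (2)·(-382.6) + (2)·(+9.2) + (-2)·(-174.1) = -398.6 kJ

ΔH = -398.6 kJ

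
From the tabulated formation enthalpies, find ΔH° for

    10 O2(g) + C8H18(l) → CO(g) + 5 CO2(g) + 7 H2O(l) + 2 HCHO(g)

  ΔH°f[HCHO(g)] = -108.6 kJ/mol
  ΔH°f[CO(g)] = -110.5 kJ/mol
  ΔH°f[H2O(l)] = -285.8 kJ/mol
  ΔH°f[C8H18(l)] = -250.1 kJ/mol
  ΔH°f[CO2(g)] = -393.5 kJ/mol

Products: 1·(-110.5) + 5·(-393.5) + 7·(-285.8) + 2·(-108.6) = -4295.8
Reactants: 10·(+0.0) + 1·(-250.1) = -250.1
ΔH° = (-4295.8) − (-250.1) = -4045.7 kJ/mol

ΔH° = -4045.7 kJ/mol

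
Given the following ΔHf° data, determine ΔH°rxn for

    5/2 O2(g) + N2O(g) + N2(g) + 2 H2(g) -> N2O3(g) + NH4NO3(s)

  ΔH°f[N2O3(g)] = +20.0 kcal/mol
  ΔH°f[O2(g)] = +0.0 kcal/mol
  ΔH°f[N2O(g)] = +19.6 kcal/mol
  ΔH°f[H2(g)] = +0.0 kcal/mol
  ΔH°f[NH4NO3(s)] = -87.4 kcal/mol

ΔH°rxn = -87.0 kcal/mol

Products: 1·(+20.0) + 1·(-87.4) = -67.4
Reactants: 5/2·(+0.0) + 1·(+19.6) + 1·(+0.0) + 2·(+0.0) = +19.6
ΔH°rxn = (-67.4) − (+19.6) = -87.0 kcal/mol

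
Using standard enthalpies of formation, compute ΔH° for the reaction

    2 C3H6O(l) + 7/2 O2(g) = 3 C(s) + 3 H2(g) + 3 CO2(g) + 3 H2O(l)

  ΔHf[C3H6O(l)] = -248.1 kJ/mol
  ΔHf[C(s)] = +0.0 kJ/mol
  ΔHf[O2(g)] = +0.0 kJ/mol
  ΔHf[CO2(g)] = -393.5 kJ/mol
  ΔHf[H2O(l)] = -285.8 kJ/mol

ΔH° = -1541.7 kJ/mol

Products: 3·(+0.0) + 3·(+0.0) + 3·(-393.5) + 3·(-285.8) = -2037.9
Reactants: 2·(-248.1) + 7/2·(+0.0) = -496.2
ΔH° = (-2037.9) − (-496.2) = -1541.7 kJ/mol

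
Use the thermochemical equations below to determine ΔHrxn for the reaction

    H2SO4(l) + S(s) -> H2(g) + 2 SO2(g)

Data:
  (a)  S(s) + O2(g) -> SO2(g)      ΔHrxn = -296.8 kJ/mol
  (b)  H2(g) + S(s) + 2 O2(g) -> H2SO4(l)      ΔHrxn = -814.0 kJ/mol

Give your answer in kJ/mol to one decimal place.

ΔHrxn = 220.4 kJ/mol

(a) × 2: (2)·(-296.8) = -593.6 kJ/mol
(b) reversed: +814.0 kJ/mol
Summing the manipulated equations, ΔHrxn = (2)·(-296.8) + (-1)·(-814.0) = 220.4 kJ/mol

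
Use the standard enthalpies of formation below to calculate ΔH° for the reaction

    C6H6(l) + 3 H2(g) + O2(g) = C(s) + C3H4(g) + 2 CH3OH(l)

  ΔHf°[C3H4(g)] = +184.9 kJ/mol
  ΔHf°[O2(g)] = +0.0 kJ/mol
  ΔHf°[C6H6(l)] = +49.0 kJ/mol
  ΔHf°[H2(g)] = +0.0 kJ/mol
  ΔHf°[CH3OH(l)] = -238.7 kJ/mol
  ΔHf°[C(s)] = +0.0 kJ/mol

ΔH° = -341.5 kJ/mol

ΔH°rxn = Σ nΔHf°(products) − Σ nΔHf°(reactants).
Products: 1·(+0.0) + 1·(+184.9) + 2·(-238.7) = -292.5
Reactants: 1·(+49.0) + 3·(+0.0) + 1·(+0.0) = +49.0
ΔH° = (-292.5) − (+49.0) = -341.5 kJ/mol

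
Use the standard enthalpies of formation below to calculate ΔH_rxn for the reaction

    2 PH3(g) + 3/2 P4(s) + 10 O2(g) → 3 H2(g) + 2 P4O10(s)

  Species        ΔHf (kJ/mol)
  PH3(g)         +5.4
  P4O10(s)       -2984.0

Products: 3·(+0.0) + 2·(-2984.0) = -5968.0
Reactants: 2·(+5.4) + 3/2·(+0.0) + 10·(+0.0) = +10.8
ΔH_rxn = (-5968.0) − (+10.8) = -5978.8 kJ/mol

ΔH_rxn = -5978.8 kJ/mol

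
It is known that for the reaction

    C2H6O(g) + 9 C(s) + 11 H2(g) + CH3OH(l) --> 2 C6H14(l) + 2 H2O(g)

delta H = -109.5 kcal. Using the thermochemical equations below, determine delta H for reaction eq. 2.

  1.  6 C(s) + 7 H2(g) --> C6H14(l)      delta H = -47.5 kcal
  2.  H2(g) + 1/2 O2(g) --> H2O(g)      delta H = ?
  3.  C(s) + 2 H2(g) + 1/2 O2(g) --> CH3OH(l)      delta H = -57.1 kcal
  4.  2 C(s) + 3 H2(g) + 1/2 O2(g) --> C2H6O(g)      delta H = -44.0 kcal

delta H = -57.8 kcal

eq. 1 × 2 (scale by 2 for the 2 C6H14(l)): (2)·(-47.5) = -95.0 kcal
eq. 2 × 2 (×2 to match 2 H2O(g) in the target): contributes 2·x
eq. 3 reversed (CH3OH(l) must end up as a reactant): +57.1 kcal
eq. 4 reversed (reverse to put C2H6O(g) on the reactant side): +44.0 kcal
-109.5 = (-95.0) + (+57.1) + (+44.0) + 2·x
x = (-109.5 − (+6.1)) / (2) = -57.8 kcal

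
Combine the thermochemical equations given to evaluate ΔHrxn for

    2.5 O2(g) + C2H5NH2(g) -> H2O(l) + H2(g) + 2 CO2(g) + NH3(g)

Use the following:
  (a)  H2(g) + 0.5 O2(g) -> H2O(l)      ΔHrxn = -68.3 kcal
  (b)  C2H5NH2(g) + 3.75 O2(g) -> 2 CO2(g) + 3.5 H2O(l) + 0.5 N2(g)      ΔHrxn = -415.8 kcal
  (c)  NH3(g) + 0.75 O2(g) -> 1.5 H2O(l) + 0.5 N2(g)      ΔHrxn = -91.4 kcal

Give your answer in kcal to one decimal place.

ΔHrxn = -256.1 kcal

(a) reversed: +68.3 kcal
(b) as written: -415.8 kcal
(c) reversed: +91.4 kcal
By Hess's law, ΔHrxn = (-1)·(-68.3) + (1)·(-415.8) + (-1)·(-91.4) = -256.1 kcal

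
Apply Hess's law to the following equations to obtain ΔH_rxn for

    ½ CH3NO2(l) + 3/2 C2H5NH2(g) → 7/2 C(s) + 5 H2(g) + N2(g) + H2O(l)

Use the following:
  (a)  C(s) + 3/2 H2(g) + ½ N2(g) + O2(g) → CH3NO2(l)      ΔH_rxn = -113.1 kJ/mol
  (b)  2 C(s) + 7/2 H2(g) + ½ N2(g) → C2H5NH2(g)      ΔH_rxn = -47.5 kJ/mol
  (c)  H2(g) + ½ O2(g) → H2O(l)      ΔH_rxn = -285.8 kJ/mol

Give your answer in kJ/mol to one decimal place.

(a) reversed and × 1/2 (reverse to put CH3NO2(l) on the reactant side; scale by 1/2 for the 1/2 CH3NO2(l)): (-1/2)·(-113.1) = +56.55 kJ/mol
(b) reversed and × 3/2 (C2H5NH2(g) must end up as a reactant; ×3/2 to match 3/2 C2H5NH2(g) in the target): (-3/2)·(-47.5) = +71.25 kJ/mol
(c) as written (H2O(l) already on the product side): -285.8 kJ/mol
ΔH_rxn = (+56.55) + (+71.25) + (-285.8) = -158.0 kJ/mol

ΔH_rxn = -158.0 kJ/mol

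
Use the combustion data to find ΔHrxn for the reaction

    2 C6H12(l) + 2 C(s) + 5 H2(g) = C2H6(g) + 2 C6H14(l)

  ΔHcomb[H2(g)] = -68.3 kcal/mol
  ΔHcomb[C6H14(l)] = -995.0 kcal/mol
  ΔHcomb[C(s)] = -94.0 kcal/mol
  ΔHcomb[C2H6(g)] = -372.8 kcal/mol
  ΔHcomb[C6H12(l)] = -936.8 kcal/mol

With combustion enthalpies, reactants minus products:
= [2·(-936.8) + 2·(-94.0) + 5·(-68.3)] − [1·(-372.8) + 2·(-995.0)]
= -40.3 kcal/mol

ΔHrxn = -40.3 kcal/mol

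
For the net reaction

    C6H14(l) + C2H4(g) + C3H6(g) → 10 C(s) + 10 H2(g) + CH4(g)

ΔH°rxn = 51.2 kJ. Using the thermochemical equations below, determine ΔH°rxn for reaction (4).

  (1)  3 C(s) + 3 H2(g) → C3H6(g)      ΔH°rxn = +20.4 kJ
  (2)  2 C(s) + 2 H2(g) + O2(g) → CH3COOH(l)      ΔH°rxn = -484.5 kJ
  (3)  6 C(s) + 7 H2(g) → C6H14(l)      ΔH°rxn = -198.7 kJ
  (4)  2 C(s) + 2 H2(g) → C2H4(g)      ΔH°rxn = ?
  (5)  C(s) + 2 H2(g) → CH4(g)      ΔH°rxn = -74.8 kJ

(1) reversed: -20.4 kJ
(2): not needed.
(3) reversed: +198.7 kJ
(4) reversed: contributes −x
(5) as written: -74.8 kJ
+51.2 = (-20.4) + (+198.7) + (-74.8) − x
x = (+51.2 − (+103.5)) / (-1) = 52.3 kJ

ΔH°rxn = 52.3 kJ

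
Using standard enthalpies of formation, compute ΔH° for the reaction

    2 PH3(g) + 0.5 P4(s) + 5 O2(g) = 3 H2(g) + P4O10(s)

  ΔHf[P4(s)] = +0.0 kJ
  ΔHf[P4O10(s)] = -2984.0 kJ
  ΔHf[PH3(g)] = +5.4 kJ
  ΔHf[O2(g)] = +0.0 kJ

ΔH°rxn = Σ nΔHf°(products) − Σ nΔHf°(reactants).
Products: 3·(+0.0) + 1·(-2984.0) = -2984.0
Reactants: 2·(+5.4) + 1/2·(+0.0) + 5·(+0.0) = +10.8
ΔH° = (-2984.0) − (+10.8) = -2994.8 kJ

ΔH° = -2994.8 kJ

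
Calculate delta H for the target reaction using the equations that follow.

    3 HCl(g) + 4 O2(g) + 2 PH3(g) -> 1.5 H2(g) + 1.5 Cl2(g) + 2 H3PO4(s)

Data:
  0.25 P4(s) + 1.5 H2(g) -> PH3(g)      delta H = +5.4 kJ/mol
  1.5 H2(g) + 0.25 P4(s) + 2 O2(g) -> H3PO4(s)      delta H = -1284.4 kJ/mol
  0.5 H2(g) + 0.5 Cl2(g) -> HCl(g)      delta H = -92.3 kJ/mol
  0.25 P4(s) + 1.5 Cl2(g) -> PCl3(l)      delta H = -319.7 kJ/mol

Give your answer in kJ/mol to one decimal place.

equation 1 reversed and × 2 (PH3(g) must end up as a reactant; ×2 to match 2 PH3(g) in the target): (-2)·(+5.4) = -10.8 kJ/mol
equation 2 × 2 (scale by 2 for the 2 H3PO4(s)): (2)·(-1284.4) = -2568.8 kJ/mol
equation 3 reversed and × 3 (HCl(g) must end up as a reactant; scale by 3 for the 3 HCl(g)): (-3)·(-92.3) = +276.9 kJ/mol
equation 4: not needed (PCl3(l) appears nowhere else).
By Hess's law, delta H = (-10.8) + (-2568.8) + (+276.9) = -2302.7 kJ/mol

delta H = -2302.7 kJ/mol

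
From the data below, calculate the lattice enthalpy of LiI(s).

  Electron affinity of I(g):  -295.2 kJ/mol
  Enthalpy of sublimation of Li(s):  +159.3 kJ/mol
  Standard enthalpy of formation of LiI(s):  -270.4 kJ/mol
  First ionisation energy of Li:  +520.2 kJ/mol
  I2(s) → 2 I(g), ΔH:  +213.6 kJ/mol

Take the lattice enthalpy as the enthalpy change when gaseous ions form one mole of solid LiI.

U = -761.5 kJ/mol

ΔHf° = 1·ΔHsub + 1·(ΣIE) + 1/2·D(I2) + 1·EA + U
-270.4 = 1·(+159.3) + 1·(+520.2) + 1/2·(+213.6) + 1·(-295.2) + U
U = -270.4 − (+491.1) = -761.5 kJ/mol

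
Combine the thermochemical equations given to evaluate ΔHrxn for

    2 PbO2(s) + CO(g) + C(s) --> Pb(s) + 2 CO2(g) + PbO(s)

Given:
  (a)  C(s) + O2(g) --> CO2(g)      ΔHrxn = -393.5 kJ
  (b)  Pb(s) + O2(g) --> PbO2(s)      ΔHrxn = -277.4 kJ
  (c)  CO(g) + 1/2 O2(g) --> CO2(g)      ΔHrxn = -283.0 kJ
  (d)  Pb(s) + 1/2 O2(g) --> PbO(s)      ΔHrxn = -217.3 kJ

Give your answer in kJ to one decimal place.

ΔHrxn = -339.0 kJ

(a) as written (C(s) already on the reactant side): -393.5 kJ
(b) reversed and × 2 (PbO2(s) must end up as a reactant; scale by 2 for the 2 PbO2(s)): (-2)·(-277.4) = +554.8 kJ
(c) as written (CO(g) already on the reactant side): -283.0 kJ
(d) as written (PbO(s) already on the product side): -217.3 kJ
Summing the manipulated equations, ΔHrxn = (1)·(-393.5) + (-2)·(-277.4) + (1)·(-283.0) + (1)·(-217.3) = -339.0 kJ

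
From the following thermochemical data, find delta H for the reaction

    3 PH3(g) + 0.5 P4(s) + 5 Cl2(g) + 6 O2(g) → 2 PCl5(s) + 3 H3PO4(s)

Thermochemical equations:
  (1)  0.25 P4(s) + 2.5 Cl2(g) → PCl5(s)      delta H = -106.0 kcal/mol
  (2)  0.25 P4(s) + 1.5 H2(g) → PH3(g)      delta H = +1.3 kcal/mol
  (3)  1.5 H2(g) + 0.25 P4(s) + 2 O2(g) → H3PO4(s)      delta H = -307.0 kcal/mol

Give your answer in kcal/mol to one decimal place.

delta H = -1136.9 kcal/mol

(1) × 2 (scale by 2 for the 2 PCl5(s)): (2)·(-106.0) = -212.0 kcal/mol
(2) reversed and × 3 (PH3(g) must end up as a reactant; scale by 3 for the 3 PH3(g)): (-3)·(+1.3) = -3.9 kcal/mol
(3) × 3 (×3 to match 3 H3PO4(s) in the target): (3)·(-307.0) = -921.0 kcal/mol
Since enthalpy is a state function, delta H = (-212.0) + (-3.9) + (-921.0) = -1136.9 kcal/mol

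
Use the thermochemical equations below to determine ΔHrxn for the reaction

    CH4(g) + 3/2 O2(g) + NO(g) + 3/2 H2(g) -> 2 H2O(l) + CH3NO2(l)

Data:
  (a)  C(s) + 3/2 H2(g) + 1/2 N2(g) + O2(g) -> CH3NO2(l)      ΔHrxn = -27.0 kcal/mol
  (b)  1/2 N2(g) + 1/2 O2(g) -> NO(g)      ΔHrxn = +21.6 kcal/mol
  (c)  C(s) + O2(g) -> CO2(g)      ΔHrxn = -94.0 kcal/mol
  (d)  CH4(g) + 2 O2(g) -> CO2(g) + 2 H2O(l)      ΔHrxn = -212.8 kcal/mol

(a) as written: -27.0 kcal/mol
(b) reversed: -21.6 kcal/mol
(c) reversed: +94.0 kcal/mol
(d) as written: -212.8 kcal/mol
ΔHrxn = (-27.0) + (-21.6) + (+94.0) + (-212.8) = -167.4 kcal/mol

ΔHrxn = -167.4 kcal/mol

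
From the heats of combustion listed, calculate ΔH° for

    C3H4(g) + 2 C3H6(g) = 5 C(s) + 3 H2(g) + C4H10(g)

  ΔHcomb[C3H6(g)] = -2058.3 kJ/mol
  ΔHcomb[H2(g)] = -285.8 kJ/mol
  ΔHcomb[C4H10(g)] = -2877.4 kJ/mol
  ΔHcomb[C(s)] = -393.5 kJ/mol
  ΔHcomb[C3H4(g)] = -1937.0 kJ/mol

ΔH° = -351.3 kJ/mol

With combustion enthalpies, reactants minus products:
= [1·(-1937.0) + 2·(-2058.3)] − [5·(-393.5) + 3·(-285.8) + 1·(-2877.4)]
= -351.3 kJ/mol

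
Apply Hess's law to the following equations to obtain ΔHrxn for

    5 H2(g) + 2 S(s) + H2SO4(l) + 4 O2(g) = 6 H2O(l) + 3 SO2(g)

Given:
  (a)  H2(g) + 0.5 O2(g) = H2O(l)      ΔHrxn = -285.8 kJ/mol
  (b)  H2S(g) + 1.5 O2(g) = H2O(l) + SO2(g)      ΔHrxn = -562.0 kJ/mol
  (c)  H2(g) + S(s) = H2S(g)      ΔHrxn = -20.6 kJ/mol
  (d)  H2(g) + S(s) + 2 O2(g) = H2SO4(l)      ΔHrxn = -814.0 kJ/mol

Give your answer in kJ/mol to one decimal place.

ΔHrxn = -1791.2 kJ/mol

(a) × 3: (3)·(-285.8) = -857.4 kJ/mol
(b) × 3: (3)·(-562.0) = -1686.0 kJ/mol
(c) × 3: (3)·(-20.6) = -61.8 kJ/mol
(d) reversed: +814.0 kJ/mol
ΔHrxn = (-857.4) + (-1686.0) + (-61.8) + (+814.0) = -1791.2 kJ/mol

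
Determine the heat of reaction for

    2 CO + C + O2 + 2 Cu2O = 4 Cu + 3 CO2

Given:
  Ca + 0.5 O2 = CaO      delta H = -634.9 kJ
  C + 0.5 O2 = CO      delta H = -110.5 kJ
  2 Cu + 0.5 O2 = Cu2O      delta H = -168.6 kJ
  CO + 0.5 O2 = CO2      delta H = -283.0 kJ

delta H = -622.3 kJ

equation 1: not needed.
equation 2 as written: -110.5 kJ
equation 3 reversed and × 2: (-2)·(-168.6) = +337.2 kJ
equation 4 × 3: (3)·(-283.0) = -849.0 kJ
Combining the equations, delta H = (-110.5) + (+337.2) + (-849.0) = -622.3 kJ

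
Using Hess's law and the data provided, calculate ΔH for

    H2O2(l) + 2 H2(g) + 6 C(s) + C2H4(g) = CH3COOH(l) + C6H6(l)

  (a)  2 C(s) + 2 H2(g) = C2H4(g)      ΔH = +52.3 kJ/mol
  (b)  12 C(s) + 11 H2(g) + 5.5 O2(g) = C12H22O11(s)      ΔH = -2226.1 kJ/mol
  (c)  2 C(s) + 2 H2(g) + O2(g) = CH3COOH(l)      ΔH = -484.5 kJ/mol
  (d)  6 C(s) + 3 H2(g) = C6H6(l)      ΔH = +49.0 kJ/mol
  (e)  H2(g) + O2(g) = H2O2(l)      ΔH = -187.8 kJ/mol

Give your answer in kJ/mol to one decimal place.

(a) reversed: -52.3 kJ/mol
(b): not needed.
(c) as written: -484.5 kJ/mol
(d) as written: +49.0 kJ/mol
(e) reversed: +187.8 kJ/mol
Summing the manipulated equations, ΔH = (-1)·(+52.3) + (1)·(-484.5) + (1)·(+49.0) + (-1)·(-187.8) = -300.0 kJ/mol

ΔH = -300.0 kJ/mol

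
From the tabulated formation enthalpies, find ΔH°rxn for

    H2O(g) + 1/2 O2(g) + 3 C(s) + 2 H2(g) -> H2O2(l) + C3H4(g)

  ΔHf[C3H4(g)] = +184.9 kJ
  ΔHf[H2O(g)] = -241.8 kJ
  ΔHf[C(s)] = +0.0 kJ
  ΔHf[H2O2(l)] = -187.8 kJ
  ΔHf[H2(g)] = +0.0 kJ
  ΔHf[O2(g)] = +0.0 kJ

Products: 1·(-187.8) + 1·(+184.9) = -2.9
Reactants: 1·(-241.8) + 1/2·(+0.0) + 3·(+0.0) + 2·(+0.0) = -241.8
ΔH°rxn = (-2.9) − (-241.8) = 238.9 kJ

ΔH°rxn = 238.9 kJ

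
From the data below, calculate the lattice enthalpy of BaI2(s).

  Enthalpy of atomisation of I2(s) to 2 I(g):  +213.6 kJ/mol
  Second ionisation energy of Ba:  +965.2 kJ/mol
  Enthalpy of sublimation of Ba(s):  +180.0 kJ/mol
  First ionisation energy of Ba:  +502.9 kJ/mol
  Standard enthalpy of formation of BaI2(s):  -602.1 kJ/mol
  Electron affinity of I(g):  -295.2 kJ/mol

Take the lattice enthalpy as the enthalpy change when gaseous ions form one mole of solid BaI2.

U = -1873.4 kJ/mol

ΔHf° = 1·ΔHsub + 1·(ΣIE) + 1·D(I2) + 2·EA + U
-602.1 = 1·(+180.0) + 1·(+1468.1) + 1·(+213.6) + 2·(-295.2) + U
U = -602.1 − (+1271.3) = -1873.4 kJ/mol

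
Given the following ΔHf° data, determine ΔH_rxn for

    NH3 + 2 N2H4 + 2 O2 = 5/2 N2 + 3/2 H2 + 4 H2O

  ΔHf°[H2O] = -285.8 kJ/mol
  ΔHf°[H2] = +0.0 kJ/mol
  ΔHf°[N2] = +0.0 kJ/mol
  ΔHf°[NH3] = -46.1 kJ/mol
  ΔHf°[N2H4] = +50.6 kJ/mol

ΔH_rxn = -1198.3 kJ/mol

ΔH°rxn = Σ nΔHf°(products) − Σ nΔHf°(reactants).
Products: 5/2·(+0.0) + 3/2·(+0.0) + 4·(-285.8) = -1143.2
Reactants: 1·(-46.1) + 2·(+50.6) + 2·(+0.0) = +55.1
ΔH_rxn = (-1143.2) − (+55.1) = -1198.3 kJ/mol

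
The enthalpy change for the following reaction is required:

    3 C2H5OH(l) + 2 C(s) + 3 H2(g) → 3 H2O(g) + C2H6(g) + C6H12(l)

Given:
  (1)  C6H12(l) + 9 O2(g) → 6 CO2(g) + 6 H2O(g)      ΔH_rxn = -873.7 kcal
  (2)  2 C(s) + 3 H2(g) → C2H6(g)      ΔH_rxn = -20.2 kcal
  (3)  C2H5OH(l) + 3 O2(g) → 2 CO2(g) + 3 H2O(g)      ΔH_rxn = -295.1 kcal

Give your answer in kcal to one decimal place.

(1) reversed: +873.7 kcal
(2) as written: -20.2 kcal
(3) × 3: (3)·(-295.1) = -885.3 kcal
Combining the equations, ΔH_rxn = (-1)·(-873.7) + (1)·(-20.2) + (3)·(-295.1) = -31.8 kcal

ΔH_rxn = -31.8 kcal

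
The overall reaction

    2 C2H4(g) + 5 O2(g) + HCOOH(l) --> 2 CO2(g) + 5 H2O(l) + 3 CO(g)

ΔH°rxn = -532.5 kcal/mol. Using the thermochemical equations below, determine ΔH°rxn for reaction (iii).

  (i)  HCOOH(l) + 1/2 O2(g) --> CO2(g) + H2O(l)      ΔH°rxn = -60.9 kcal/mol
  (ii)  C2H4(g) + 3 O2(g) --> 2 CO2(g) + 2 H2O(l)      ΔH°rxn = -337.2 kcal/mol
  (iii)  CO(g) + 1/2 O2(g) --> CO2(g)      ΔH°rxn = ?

(i) as written: -60.9 kcal/mol
(ii) × 2: (2)·(-337.2) = -674.4 kcal/mol
(iii) reversed and × 3: contributes −3·x
-532.5 = (-60.9) + (-674.4) − 3·x
x = (-532.5 − (-735.3)) / (-3) = -67.6 kcal/mol

ΔH°rxn = -67.6 kcal/mol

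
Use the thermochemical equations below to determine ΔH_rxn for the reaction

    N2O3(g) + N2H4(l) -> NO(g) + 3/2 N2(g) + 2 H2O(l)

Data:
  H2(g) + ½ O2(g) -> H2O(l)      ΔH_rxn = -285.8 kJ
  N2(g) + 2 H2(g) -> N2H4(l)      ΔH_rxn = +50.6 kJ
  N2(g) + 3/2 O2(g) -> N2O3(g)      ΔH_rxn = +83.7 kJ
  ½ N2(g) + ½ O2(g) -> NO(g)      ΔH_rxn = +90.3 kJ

equation 1 × 2 (scale by 2 for the 2 H2O(l)): (2)·(-285.8) = -571.6 kJ
equation 2 reversed (N2H4(l) must end up as a reactant): -50.6 kJ
equation 3 reversed (N2O3(g) must end up as a reactant): -83.7 kJ
equation 4 as written (NO(g) already on the product side): +90.3 kJ
ΔH_rxn = (2)·(-285.8) + (-1)·(+50.6) + (-1)·(+83.7) + (1)·(+90.3) = -615.6 kJ

ΔH_rxn = -615.6 kJ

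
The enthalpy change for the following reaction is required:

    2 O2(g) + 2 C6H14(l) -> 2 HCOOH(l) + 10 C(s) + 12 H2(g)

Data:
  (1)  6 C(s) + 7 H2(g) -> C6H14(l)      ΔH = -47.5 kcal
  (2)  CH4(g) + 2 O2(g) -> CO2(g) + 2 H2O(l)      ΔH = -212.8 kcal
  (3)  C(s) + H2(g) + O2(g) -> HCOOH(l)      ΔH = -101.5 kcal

(1) reversed and × 2: (-2)·(-47.5) = +95.0 kcal
(2): not needed.
(3) × 2: (2)·(-101.5) = -203.0 kcal
ΔH = (+95.0) + (-203.0) = -108.0 kcal

ΔH = -108.0 kcal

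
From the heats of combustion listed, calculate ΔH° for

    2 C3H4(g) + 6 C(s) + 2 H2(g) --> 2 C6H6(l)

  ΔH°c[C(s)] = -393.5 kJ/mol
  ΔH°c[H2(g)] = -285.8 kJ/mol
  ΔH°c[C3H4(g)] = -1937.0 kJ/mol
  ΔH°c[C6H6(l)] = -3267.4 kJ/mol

Using ΔH = Σ nΔHc°(reactants) − Σ nΔHc°(products):
= [2·(-1937.0) + 6·(-393.5) + 2·(-285.8)] − [2·(-3267.4)]
= -271.8 kJ/mol

ΔH° = -271.8 kJ/mol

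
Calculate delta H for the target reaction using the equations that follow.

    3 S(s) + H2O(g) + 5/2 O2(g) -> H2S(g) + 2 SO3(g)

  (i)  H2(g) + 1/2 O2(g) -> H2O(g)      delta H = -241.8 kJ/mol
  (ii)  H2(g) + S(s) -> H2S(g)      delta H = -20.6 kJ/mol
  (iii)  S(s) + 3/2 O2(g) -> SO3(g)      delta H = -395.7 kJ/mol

delta H = -570.2 kJ/mol

(i) reversed: +241.8 kJ/mol
(ii) as written: -20.6 kJ/mol
(iii) × 2: (2)·(-395.7) = -791.4 kJ/mol
delta H = (-1)·(-241.8) + (1)·(-20.6) + (2)·(-395.7) = -570.2 kJ/mol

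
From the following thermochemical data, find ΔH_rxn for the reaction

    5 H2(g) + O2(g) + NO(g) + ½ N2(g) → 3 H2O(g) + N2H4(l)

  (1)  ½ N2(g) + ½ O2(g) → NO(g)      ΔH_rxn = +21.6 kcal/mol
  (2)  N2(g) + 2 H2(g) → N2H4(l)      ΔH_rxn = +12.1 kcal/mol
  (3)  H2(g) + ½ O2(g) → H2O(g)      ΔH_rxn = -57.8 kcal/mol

ΔH_rxn = -182.9 kcal/mol

(1) reversed (reverse to put NO(g) on the reactant side): -21.6 kcal/mol
(2) as written (N2H4(l) already on the product side): +12.1 kcal/mol
(3) × 3 (×3 to match 3 H2O(g) in the target): (3)·(-57.8) = -173.4 kcal/mol
Combining the equations, ΔH_rxn = (-21.6) + (+12.1) + (-173.4) = -182.9 kcal/mol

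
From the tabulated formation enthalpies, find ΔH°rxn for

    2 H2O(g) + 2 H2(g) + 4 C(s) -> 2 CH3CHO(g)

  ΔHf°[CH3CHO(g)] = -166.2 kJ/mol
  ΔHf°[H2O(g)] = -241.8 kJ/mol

ΔH°rxn = 151.2 kJ/mol

ΔH°rxn = Σ nΔHf°(products) − Σ nΔHf°(reactants).
Products: 2·(-166.2) = -332.4
Reactants: 2·(-241.8) + 2·(+0.0) + 4·(+0.0) = -483.6
ΔH°rxn = (-332.4) − (-483.6) = 151.2 kJ/mol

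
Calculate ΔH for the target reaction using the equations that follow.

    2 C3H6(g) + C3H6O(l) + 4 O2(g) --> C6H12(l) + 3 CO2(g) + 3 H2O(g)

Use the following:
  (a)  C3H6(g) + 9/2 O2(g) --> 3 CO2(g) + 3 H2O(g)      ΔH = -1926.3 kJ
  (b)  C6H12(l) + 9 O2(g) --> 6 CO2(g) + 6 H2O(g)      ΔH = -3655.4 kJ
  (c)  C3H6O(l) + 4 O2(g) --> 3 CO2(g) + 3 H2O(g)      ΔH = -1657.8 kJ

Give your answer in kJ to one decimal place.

(a) × 2: (2)·(-1926.3) = -3852.6 kJ
(b) reversed: +3655.4 kJ
(c) as written: -1657.8 kJ
ΔH = (-3852.6) + (+3655.4) + (-1657.8) = -1855.0 kJ

ΔH = -1855.0 kJ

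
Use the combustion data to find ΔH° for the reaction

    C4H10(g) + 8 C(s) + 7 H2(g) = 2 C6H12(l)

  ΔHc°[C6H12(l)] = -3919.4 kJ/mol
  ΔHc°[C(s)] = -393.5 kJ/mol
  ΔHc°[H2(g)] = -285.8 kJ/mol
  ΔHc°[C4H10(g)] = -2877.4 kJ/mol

ΔH° = -187.2 kJ/mol

Using ΔH = Σ nΔHc°(reactants) − Σ nΔHc°(products):
= [1·(-2877.4) + 8·(-393.5) + 7·(-285.8)] − [2·(-3919.4)]
= -187.2 kJ/mol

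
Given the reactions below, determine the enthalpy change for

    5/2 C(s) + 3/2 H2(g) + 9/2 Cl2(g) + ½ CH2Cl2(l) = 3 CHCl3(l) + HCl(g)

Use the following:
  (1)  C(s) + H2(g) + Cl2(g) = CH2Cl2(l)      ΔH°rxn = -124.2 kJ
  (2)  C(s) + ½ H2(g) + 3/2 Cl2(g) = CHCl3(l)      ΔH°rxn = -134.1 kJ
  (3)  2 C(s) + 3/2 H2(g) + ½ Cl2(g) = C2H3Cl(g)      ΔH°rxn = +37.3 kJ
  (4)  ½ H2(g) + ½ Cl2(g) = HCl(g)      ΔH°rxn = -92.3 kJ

ΔH°rxn = -432.5 kJ

(1) reversed and × 1/2: (-1/2)·(-124.2) = +62.1 kJ
(2) × 3: (3)·(-134.1) = -402.3 kJ
(3): not needed.
(4) as written: -92.3 kJ
ΔH°rxn = (+62.1) + (-402.3) + (-92.3) = -432.5 kJ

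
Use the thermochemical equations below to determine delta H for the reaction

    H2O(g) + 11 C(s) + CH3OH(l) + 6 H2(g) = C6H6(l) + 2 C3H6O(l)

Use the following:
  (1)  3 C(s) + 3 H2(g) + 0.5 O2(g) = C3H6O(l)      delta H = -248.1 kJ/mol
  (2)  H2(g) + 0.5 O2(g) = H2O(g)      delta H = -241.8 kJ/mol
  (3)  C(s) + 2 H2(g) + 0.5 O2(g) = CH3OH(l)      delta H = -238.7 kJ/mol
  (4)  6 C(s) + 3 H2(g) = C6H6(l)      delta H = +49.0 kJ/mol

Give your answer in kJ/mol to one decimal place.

delta H = 33.3 kJ/mol

(1) × 2: (2)·(-248.1) = -496.2 kJ/mol
(2) reversed: +241.8 kJ/mol
(3) reversed: +238.7 kJ/mol
(4) as written: +49.0 kJ/mol
delta H = (2)·(-248.1) + (-1)·(-241.8) + (-1)·(-238.7) + (1)·(+49.0) = 33.3 kJ/mol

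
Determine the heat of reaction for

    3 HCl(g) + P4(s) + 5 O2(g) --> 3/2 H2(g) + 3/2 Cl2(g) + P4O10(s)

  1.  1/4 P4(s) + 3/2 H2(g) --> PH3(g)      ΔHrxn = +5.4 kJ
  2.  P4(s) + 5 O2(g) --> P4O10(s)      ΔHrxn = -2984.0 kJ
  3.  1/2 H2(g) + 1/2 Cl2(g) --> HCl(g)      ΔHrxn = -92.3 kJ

ΔHrxn = -2707.1 kJ

eq. 1: not needed (PH3(g) appears nowhere else).
eq. 2 as written (P4O10(s) already on the product side): -2984.0 kJ
eq. 3 reversed and × 3 (HCl(g) must end up as a reactant; scale by 3 for the 3 HCl(g)): (-3)·(-92.3) = +276.9 kJ
Combining the equations, ΔHrxn = (-2984.0) + (+276.9) = -2707.1 kJ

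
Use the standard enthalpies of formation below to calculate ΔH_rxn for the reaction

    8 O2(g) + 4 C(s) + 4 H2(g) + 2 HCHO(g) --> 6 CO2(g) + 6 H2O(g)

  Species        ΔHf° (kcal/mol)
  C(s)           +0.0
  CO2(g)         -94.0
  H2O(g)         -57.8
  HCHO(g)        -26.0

ΔH_rxn = -858.8 kcal/mol

Products: 6·(-94.0) + 6·(-57.8) = -910.8
Reactants: 8·(+0.0) + 4·(+0.0) + 4·(+0.0) + 2·(-26.0) = -52.0
ΔH_rxn = (-910.8) − (-52.0) = -858.8 kcal/mol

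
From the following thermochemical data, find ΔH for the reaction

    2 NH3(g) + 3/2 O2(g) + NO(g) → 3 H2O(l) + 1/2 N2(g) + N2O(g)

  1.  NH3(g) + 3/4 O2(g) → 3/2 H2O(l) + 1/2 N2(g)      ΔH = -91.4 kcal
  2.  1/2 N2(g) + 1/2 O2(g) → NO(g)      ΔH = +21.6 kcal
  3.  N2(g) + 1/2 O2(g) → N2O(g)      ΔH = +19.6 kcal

eq. 1 × 2 (×2 to match 2 NH3(g) in the target): (2)·(-91.4) = -182.8 kcal
eq. 2 reversed (reverse to put NO(g) on the reactant side): -21.6 kcal
eq. 3 as written (N2O(g) already on the product side): +19.6 kcal
ΔH = (-182.8) + (-21.6) + (+19.6) = -184.8 kcal

ΔH = -184.8 kcal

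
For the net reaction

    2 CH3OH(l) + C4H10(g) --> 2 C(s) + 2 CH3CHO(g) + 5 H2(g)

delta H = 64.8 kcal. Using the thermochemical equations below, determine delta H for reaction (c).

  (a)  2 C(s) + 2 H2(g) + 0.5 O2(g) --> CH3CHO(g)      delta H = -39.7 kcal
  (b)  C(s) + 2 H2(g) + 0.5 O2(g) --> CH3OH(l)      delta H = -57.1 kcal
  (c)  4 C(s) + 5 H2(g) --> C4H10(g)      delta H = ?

(a) × 2 (×2 to match 2 CH3CHO(g) in the target): (2)·(-39.7) = -79.4 kcal
(b) reversed and × 2 (reverse to put CH3OH(l) on the reactant side; ×2 to match 2 CH3OH(l) in the target): (-2)·(-57.1) = +114.2 kcal
(c) reversed (reverse to put C4H10(g) on the reactant side): contributes −x
+64.8 = (-79.4) + (+114.2) − x
x = (+64.8 − (+34.8)) / (-1) = -30.0 kcal

delta H = -30.0 kcal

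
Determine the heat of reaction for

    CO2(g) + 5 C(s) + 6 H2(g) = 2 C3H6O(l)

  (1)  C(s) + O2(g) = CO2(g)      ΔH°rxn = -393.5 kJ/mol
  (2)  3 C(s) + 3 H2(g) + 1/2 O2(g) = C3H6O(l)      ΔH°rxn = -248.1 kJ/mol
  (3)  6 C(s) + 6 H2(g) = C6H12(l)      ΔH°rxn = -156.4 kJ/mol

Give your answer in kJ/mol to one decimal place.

(1) reversed: +393.5 kJ/mol
(2) × 2: (2)·(-248.1) = -496.2 kJ/mol
(3): not needed.
ΔH°rxn = (-1)·(-393.5) + (2)·(-248.1) = -102.7 kJ/mol

ΔH°rxn = -102.7 kJ/mol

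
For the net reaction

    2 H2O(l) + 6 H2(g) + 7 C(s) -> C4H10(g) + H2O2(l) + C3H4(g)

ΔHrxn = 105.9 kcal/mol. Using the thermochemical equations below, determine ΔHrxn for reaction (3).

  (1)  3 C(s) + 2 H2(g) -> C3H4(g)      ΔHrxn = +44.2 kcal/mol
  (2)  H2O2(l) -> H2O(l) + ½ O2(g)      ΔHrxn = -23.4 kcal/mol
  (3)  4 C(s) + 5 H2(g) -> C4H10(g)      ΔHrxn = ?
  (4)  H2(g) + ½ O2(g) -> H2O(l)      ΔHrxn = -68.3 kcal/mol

ΔHrxn = -30.0 kcal/mol

(1) as written (C3H4(g) already on the product side): +44.2 kcal/mol
(2) reversed (H2O2(l) must end up as a product): +23.4 kcal/mol
(3) as written (C4H10(g) already on the product side): contributes x
(4) reversed: +68.3 kcal/mol
+105.9 = (+44.2) + (+23.4) + (+68.3) + x
x = (+105.9 − (+135.9)) / (1) = -30.0 kcal/mol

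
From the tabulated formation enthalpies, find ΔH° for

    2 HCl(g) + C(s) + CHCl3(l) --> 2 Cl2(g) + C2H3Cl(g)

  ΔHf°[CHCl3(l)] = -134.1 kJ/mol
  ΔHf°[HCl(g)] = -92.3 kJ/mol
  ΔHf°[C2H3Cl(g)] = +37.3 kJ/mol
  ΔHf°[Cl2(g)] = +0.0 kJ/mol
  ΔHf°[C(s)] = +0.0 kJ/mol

Products: 2·(+0.0) + 1·(+37.3) = +37.3
Reactants: 2·(-92.3) + 1·(+0.0) + 1·(-134.1) = -318.7
ΔH° = (+37.3) − (-318.7) = 356.0 kJ/mol

ΔH° = 356.0 kJ/mol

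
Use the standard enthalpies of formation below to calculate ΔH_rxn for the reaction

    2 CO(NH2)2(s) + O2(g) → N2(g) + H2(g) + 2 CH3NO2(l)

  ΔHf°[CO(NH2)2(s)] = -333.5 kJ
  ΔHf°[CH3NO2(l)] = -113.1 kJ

ΔH_rxn = 440.8 kJ

ΔH°rxn = Σ nΔHf°(products) − Σ nΔHf°(reactants).
Products: 1·(+0.0) + 1·(+0.0) + 2·(-113.1) = -226.2
Reactants: 2·(-333.5) + 1·(+0.0) = -667.0
ΔH_rxn = (-226.2) − (-667.0) = 440.8 kJ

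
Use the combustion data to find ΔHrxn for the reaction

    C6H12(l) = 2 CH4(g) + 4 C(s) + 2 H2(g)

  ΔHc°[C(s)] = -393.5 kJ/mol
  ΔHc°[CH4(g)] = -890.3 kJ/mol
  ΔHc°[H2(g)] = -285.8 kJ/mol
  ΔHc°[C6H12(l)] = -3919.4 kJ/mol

With combustion enthalpies, reactants minus products:
= [1·(-3919.4)] − [2·(-890.3) + 4·(-393.5) + 2·(-285.8)]
= 6.8 kJ/mol

ΔHrxn = 6.8 kJ/mol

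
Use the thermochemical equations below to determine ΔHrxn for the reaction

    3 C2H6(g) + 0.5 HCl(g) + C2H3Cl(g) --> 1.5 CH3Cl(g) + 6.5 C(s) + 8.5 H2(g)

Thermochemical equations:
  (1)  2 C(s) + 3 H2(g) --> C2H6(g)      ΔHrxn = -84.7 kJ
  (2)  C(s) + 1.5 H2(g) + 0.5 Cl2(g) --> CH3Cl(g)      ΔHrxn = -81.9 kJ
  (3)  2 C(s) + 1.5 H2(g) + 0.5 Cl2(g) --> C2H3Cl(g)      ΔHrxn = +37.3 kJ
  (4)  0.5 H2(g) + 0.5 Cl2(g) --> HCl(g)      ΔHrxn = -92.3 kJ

(1) reversed and × 3: (-3)·(-84.7) = +254.1 kJ
(2) × 3/2: (3/2)·(-81.9) = -122.85 kJ
(3) reversed: -37.3 kJ
(4) reversed and × 1/2: (-1/2)·(-92.3) = +46.15 kJ
By Hess's law, ΔHrxn = (-3)·(-84.7) + (3/2)·(-81.9) + (-1)·(+37.3) + (-1/2)·(-92.3) = 140.1 kJ

ΔHrxn = 140.1 kJ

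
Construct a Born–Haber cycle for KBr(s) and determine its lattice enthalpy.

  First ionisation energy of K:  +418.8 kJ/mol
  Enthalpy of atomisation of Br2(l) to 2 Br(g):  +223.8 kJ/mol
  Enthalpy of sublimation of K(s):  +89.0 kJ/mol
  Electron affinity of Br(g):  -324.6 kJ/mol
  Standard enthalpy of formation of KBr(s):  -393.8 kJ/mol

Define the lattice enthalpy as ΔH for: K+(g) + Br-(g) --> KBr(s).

ΔHf° = 1·ΔHsub + 1·(ΣIE) + 1/2·D(Br2) + 1·EA + U
-393.8 = 1·(+89.0) + 1·(+418.8) + 1/2·(+223.8) + 1·(-324.6) + U
U = -393.8 − (+295.1) = -688.9 kJ/mol

U = -688.9 kJ/mol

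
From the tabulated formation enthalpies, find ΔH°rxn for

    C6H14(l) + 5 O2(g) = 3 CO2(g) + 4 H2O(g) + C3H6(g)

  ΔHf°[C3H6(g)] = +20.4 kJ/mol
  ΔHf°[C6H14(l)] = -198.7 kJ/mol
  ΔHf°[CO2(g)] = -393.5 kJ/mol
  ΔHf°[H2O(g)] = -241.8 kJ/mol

ΔH°rxn = -1928.6 kJ/mol

Products: 3·(-393.5) + 4·(-241.8) + 1·(+20.4) = -2127.3
Reactants: 1·(-198.7) + 5·(+0.0) = -198.7
ΔH°rxn = (-2127.3) − (-198.7) = -1928.6 kJ/mol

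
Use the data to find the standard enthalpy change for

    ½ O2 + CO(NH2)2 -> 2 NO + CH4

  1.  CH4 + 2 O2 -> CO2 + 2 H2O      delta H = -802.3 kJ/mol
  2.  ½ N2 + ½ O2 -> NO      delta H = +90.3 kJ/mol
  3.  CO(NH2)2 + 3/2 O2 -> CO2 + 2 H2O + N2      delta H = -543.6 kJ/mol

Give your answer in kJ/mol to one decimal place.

eq. 1 reversed: +802.3 kJ/mol
eq. 2 × 2: (2)·(+90.3) = +180.6 kJ/mol
eq. 3 as written: -543.6 kJ/mol
Since enthalpy is a state function, delta H = (-1)·(-802.3) + (2)·(+90.3) + (1)·(-543.6) = 439.3 kJ/mol

delta H = 439.3 kJ/mol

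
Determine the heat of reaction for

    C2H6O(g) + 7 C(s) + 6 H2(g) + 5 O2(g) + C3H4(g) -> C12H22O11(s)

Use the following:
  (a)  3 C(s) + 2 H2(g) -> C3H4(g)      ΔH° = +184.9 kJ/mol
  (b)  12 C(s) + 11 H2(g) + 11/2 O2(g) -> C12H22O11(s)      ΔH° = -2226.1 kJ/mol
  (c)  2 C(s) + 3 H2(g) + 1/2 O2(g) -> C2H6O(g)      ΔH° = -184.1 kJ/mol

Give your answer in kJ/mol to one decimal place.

ΔH° = -2226.9 kJ/mol

(a) reversed (reverse to put C3H4(g) on the reactant side): -184.9 kJ/mol
(b) as written (C12H22O11(s) already on the product side): -2226.1 kJ/mol
(c) reversed (C2H6O(g) must end up as a reactant): +184.1 kJ/mol
ΔH° = (-1)·(+184.9) + (1)·(-2226.1) + (-1)·(-184.1) = -2226.9 kJ/mol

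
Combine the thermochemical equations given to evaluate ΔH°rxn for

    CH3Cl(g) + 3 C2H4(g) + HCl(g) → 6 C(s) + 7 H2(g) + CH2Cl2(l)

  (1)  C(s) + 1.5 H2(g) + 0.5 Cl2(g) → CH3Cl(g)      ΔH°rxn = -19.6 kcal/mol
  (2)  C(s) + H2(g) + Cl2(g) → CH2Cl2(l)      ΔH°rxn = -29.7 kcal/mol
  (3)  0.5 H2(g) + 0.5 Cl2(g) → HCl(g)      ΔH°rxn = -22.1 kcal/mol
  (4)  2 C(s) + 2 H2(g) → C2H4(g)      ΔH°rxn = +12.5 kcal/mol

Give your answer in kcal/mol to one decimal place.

(1) reversed: +19.6 kcal/mol
(2) as written: -29.7 kcal/mol
(3) reversed: +22.1 kcal/mol
(4) reversed and × 3: (-3)·(+12.5) = -37.5 kcal/mol
Summing the manipulated equations, ΔH°rxn = (-1)·(-19.6) + (1)·(-29.7) + (-1)·(-22.1) + (-3)·(+12.5) = -25.5 kcal/mol

ΔH°rxn = -25.5 kcal/mol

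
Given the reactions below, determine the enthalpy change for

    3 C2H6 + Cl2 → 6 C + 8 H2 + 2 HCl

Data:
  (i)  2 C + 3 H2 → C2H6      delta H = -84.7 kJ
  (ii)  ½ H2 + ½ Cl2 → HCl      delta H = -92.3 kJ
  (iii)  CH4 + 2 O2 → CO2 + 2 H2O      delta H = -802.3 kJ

(i) reversed and × 3 (reverse to put C2H6 on the reactant side; scale by 3 for the 3 C2H6): (-3)·(-84.7) = +254.1 kJ
(ii) × 2 (×2 to match 2 HCl in the target): (2)·(-92.3) = -184.6 kJ
(iii): not needed (H2O appears nowhere else).
Combining the equations, delta H = (+254.1) + (-184.6) = 69.5 kJ

delta H = 69.5 kJ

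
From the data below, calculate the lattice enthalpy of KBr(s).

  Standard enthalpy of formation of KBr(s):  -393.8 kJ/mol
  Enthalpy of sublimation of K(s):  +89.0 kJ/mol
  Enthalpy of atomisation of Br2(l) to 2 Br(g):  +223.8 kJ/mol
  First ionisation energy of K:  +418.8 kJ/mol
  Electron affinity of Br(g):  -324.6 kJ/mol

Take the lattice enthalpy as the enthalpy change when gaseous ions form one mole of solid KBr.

U = -688.9 kJ/mol

ΔHf° = 1·ΔHsub + 1·(ΣIE) + 1/2·D(Br2) + 1·EA + U
-393.8 = 1·(+89.0) + 1·(+418.8) + 1/2·(+223.8) + 1·(-324.6) + U
U = -393.8 − (+295.1) = -688.9 kJ/mol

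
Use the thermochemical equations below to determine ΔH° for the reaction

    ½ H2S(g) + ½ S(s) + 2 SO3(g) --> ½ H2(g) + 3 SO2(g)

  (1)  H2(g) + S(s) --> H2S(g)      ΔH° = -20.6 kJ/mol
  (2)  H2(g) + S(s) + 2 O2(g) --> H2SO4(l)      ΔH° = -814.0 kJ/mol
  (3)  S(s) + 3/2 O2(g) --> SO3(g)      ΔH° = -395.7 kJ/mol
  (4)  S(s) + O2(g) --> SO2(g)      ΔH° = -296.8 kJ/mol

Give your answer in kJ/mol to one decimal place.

(1) reversed and × 1/2: (-1/2)·(-20.6) = +10.3 kJ/mol
(2): not needed.
(3) reversed and × 2: (-2)·(-395.7) = +791.4 kJ/mol
(4) × 3: (3)·(-296.8) = -890.4 kJ/mol
Combining the equations, ΔH° = (-1/2)·(-20.6) + (-2)·(-395.7) + (3)·(-296.8) = -88.7 kJ/mol

ΔH° = -88.7 kJ/mol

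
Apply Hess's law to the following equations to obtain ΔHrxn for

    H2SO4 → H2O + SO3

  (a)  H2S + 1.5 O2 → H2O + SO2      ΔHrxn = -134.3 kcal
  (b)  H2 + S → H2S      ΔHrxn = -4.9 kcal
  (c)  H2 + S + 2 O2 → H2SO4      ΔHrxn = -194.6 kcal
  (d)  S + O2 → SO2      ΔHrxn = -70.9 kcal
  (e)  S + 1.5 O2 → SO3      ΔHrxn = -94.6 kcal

ΔHrxn = 31.7 kcal

(a) as written (H2O already on the product side): -134.3 kcal
(b) as written: -4.9 kcal
(c) reversed (reverse to put H2SO4 on the reactant side): +194.6 kcal
(d) reversed: +70.9 kcal
(e) as written (SO3 already on the product side): -94.6 kcal
ΔHrxn = (-134.3) + (-4.9) + (+194.6) + (+70.9) + (-94.6) = 31.7 kcal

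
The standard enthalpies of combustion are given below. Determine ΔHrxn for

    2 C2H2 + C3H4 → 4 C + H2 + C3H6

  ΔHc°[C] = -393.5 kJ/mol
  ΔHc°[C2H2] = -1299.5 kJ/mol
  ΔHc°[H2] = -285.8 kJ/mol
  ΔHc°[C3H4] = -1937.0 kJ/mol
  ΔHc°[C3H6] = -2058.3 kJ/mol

With combustion enthalpies, reactants minus products:
= [2·(-1299.5) + 1·(-1937.0)] − [4·(-393.5) + 1·(-285.8) + 1·(-2058.3)]
= -617.9 kJ/mol

ΔHrxn = -617.9 kJ/mol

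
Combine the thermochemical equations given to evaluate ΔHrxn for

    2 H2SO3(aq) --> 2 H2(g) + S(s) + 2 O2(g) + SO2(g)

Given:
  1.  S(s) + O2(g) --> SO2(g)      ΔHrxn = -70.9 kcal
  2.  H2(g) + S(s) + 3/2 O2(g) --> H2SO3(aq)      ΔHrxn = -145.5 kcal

ΔHrxn = 220.1 kcal

eq. 1 as written: -70.9 kcal
eq. 2 reversed and × 2: (-2)·(-145.5) = +291.0 kcal
ΔHrxn = (-70.9) + (+291.0) = 220.1 kcal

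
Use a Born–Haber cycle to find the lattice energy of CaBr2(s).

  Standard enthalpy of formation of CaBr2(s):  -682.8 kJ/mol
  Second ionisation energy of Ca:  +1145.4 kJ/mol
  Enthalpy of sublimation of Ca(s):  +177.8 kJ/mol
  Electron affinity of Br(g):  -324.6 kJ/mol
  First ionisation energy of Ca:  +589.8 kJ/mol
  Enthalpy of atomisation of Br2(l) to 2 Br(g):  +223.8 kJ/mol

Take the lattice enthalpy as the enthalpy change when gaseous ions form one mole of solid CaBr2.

ΔHf° = 1·ΔHsub + 1·(ΣIE) + 1·D(Br2) + 2·EA + U
-682.8 = 1·(+177.8) + 1·(+1735.2) + 1·(+223.8) + 2·(-324.6) + U
U = -682.8 − (+1487.6) = -2170.4 kJ/mol

U = -2170.4 kJ/mol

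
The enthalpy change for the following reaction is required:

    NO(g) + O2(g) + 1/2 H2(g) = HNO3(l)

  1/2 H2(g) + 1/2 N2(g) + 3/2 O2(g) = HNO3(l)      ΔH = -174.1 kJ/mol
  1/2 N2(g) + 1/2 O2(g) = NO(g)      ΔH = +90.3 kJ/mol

ΔH = -264.4 kJ/mol

equation 1 as written (HNO3(l) already on the product side): -174.1 kJ/mol
equation 2 reversed (reverse to put NO(g) on the reactant side): -90.3 kJ/mol
ΔH = (-174.1) + (-90.3) = -264.4 kJ/mol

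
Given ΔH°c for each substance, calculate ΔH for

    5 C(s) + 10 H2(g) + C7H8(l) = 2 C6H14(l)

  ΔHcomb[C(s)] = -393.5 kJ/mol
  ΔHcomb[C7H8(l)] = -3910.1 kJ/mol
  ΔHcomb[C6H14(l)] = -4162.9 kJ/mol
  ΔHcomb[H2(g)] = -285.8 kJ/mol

Using ΔH = Σ nΔHc°(reactants) − Σ nΔHc°(products):
= [5·(-393.5) + 10·(-285.8) + 1·(-3910.1)] − [2·(-4162.9)]
= -409.8 kJ/mol

ΔH = -409.8 kJ/mol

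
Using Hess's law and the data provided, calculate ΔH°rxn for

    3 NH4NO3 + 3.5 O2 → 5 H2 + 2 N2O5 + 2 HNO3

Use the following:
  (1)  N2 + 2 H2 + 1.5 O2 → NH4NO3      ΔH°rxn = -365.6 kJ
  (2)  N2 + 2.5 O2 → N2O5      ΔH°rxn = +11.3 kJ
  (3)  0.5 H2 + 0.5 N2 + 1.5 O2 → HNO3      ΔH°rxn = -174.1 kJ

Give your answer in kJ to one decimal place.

(1) reversed and × 3: (-3)·(-365.6) = +1096.8 kJ
(2) × 2: (2)·(+11.3) = +22.6 kJ
(3) × 2: (2)·(-174.1) = -348.2 kJ
Combining the equations, ΔH°rxn = (-3)·(-365.6) + (2)·(+11.3) + (2)·(-174.1) = 771.2 kJ

ΔH°rxn = 771.2 kJ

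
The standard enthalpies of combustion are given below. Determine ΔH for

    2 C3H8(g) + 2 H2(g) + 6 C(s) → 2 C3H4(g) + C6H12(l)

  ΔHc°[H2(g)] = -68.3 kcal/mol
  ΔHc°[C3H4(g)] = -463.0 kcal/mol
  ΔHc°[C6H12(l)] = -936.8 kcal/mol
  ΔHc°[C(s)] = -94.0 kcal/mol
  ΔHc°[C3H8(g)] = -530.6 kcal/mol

With combustion enthalpies, reactants minus products:
= [2·(-530.6) + 2·(-68.3) + 6·(-94.0)] − [2·(-463.0) + 1·(-936.8)]
= 101.0 kcal/mol

ΔH = 101.0 kcal/mol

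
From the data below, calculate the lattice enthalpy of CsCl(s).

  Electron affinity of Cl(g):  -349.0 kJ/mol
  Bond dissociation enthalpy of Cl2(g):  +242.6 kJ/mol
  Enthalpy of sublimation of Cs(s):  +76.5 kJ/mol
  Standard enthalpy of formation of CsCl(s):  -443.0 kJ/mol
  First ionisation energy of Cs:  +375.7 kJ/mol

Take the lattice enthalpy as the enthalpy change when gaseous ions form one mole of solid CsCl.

ΔHf° = 1·ΔHsub + 1·(ΣIE) + 1/2·D(Cl2) + 1·EA + U
-443.0 = 1·(+76.5) + 1·(+375.7) + 1/2·(+242.6) + 1·(-349.0) + U
U = -443.0 − (+224.5) = -667.5 kJ/mol

U = -667.5 kJ/mol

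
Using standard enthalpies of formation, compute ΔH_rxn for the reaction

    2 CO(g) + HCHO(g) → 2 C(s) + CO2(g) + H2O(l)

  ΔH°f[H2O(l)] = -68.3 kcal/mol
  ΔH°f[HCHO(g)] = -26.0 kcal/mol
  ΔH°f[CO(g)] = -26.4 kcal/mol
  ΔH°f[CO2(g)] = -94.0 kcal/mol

ΔH°rxn = Σ nΔHf°(products) − Σ nΔHf°(reactants).
Products: 2·(+0.0) + 1·(-94.0) + 1·(-68.3) = -162.3
Reactants: 2·(-26.4) + 1·(-26.0) = -78.8
ΔH_rxn = (-162.3) − (-78.8) = -83.5 kcal/mol

ΔH_rxn = -83.5 kcal/mol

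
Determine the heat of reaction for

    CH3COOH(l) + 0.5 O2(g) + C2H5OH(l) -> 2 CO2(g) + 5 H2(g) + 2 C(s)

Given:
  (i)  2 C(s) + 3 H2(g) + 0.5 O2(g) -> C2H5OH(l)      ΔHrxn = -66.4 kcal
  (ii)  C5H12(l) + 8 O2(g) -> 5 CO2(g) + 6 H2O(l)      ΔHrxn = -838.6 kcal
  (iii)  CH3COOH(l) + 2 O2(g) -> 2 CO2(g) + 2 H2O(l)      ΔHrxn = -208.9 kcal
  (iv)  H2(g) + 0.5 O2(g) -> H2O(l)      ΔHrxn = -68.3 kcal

(i) reversed (reverse to put C2H5OH(l) on the reactant side): +66.4 kcal
(ii): not needed (C5H12(l) appears nowhere else).
(iii) as written (CH3COOH(l) already on the reactant side): -208.9 kcal
(iv) reversed and × 2: (-2)·(-68.3) = +136.6 kcal
Combining the equations, ΔHrxn = (+66.4) + (-208.9) + (+136.6) = -5.9 kcal

ΔHrxn = -5.9 kcal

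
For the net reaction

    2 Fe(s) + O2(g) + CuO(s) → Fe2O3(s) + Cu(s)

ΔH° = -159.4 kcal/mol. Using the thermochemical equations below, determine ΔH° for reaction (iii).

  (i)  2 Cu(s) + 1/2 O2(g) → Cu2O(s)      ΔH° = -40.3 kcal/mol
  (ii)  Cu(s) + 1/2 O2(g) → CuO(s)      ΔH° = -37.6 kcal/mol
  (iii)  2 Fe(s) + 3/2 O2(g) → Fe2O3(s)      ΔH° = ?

ΔH° = -197.0 kcal/mol

(i): not needed (Cu2O(s) appears nowhere else).
(ii) reversed (CuO(s) must end up as a reactant): +37.6 kcal/mol
(iii) as written (Fe2O3(s) already on the product side): contributes x
-159.4 = (+37.6) + x
x = (-159.4 − (+37.6)) / (1) = -197.0 kcal/mol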